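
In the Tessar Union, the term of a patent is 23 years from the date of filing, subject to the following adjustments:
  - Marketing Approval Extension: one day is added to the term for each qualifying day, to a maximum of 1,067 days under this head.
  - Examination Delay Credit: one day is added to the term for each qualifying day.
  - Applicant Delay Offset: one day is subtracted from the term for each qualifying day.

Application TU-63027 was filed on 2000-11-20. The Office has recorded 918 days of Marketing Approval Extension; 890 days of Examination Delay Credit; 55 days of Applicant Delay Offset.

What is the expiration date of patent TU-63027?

Base term: filing date + 23 years → 20 November 2023.
Marketing Approval Extension: 918 days (within the 1067-day cap) → +918 days → 26 May 2026.
Examination Delay Credit: +890 days → 1 November 2028.
Applicant Delay Offset: −55 days → 7 September 2028.

2028-09-07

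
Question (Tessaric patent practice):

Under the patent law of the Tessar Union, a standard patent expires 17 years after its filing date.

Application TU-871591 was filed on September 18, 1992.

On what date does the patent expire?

Filing date + 17 years → 18 September 2009.

2009-09-18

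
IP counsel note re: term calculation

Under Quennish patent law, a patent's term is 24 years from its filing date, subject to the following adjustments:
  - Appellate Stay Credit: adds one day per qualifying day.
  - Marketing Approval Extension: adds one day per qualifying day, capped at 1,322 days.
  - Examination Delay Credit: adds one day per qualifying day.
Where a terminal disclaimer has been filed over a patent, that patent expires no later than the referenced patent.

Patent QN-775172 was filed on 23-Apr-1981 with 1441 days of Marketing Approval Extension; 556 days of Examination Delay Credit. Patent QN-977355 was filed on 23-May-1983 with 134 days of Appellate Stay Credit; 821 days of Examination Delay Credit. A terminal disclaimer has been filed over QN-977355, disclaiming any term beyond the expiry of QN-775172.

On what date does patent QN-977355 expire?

2010-01-02

Natural term of QN-977355:
  Base: filing + 24 years → 23 May 2007.
  Appellate Stay Credit: +134 days → 4 October 2007.
  Examination Delay Credit: +821 days → 2 January 2010.
Expiry of referenced patent QN-775172:
  Base: filing + 24 years → 23 April 2005.
  Marketing Approval Extension: 1441 days claimed exceeds the 1322-day cap, so +1322 days → 5 December 2008.
  Examination Delay Credit: +556 days → 14 June 2010.
Terminal disclaimer: QN-977355 expires on the earlier of 2 January 2010 and 14 June 2010.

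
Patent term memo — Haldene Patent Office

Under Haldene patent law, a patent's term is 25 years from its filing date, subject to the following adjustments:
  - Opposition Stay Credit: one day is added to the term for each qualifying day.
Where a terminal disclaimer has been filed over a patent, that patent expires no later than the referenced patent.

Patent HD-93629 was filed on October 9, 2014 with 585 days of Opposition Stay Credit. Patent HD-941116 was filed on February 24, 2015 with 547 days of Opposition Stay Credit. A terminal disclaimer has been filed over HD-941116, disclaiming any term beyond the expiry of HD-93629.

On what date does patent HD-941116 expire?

Natural term of HD-941116:
  Base: filing + 25 years → 24 February 2040.
  Opposition Stay Credit: +547 days → 24 August 2041.
Expiry of referenced patent HD-93629:
  Base: filing + 25 years → 9 October 2039.
  Opposition Stay Credit: +585 days → 16 May 2041.
Terminal disclaimer: HD-941116 expires on the earlier of 24 August 2041 and 16 May 2041.

May 16, 2041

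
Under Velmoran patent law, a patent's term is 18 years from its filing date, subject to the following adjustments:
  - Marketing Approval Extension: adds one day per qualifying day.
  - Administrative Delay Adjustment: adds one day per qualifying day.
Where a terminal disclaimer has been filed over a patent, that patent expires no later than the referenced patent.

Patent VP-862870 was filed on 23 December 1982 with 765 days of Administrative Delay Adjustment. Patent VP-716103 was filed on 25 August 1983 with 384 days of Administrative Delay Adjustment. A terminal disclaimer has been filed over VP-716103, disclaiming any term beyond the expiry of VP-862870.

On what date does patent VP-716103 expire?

2002-09-13

Natural term of VP-716103:
  Base: filing + 18 years → 25 August 2001.
  Administrative Delay Adjustment: +384 days → 13 September 2002.
Expiry of referenced patent VP-862870:
  Base: filing + 18 years → 23 December 2000.
  Administrative Delay Adjustment: +765 days → 27 January 2003.
Terminal disclaimer: VP-716103 expires on the earlier of 13 September 2002 and 27 January 2003.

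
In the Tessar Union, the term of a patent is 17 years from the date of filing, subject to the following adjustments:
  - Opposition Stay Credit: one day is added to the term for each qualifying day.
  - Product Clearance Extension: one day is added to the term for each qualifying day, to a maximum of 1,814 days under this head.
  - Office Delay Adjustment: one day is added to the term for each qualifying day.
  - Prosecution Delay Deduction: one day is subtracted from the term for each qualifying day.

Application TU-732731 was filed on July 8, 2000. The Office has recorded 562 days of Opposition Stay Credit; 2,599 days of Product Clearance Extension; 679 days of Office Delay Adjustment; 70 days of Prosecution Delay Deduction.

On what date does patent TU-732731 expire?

Base term: filing date + 17 years → 8 July 2017.
Opposition Stay Credit: +562 days → 21 January 2019.
Product Clearance Extension: 2599 days claimed exceeds the 1814-day cap, so +1814 days → 9 January 2024.
Office Delay Adjustment: +679 days → 18 November 2025.
Prosecution Delay Deduction: −70 days → 9 September 2025.

2025-09-09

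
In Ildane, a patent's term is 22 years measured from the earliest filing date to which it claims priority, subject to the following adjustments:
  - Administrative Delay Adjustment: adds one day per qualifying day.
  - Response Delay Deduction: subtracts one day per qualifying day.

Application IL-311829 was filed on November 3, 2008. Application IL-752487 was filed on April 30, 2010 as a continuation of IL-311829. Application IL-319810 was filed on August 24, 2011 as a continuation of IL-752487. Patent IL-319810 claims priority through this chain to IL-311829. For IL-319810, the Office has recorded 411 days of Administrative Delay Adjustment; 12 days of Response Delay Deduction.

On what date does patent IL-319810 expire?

2031-12-07

Earliest priority filing: 3 November 2008.
Base term: 3 November 2008 + 22 years → 3 November 2030.
Administrative Delay Adjustment: +411 days → 19 December 2031.
Response Delay Deduction: −12 days → 7 December 2031.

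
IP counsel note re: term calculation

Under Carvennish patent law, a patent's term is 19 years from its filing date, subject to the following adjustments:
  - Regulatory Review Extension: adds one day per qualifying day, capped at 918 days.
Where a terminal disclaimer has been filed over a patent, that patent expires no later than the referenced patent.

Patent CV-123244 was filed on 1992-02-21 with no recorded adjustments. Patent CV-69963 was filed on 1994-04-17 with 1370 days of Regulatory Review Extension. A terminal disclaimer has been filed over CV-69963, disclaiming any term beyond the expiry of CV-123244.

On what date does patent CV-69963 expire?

2011-02-21

Natural term of CV-69963:
  Base: filing + 19 years → 17 April 2013.
  Regulatory Review Extension: 1370 days claimed exceeds the 918-day cap, so +918 days → 22 October 2015.
Expiry of referenced patent CV-123244:
  Base: filing + 19 years → 21 February 2011.
Terminal disclaimer: CV-69963 expires on the earlier of 22 October 2015 and 21 February 2011.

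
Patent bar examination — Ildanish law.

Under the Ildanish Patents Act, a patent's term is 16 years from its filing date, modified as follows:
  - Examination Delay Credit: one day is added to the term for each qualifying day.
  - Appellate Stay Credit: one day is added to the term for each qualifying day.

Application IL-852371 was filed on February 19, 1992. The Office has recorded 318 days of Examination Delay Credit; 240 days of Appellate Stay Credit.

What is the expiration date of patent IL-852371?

Base term: filing date + 16 years → 19 February 2008.
Examination Delay Credit: +318 days → 2 January 2009.
Appellate Stay Credit: +240 days → 30 August 2009.

August 30, 2009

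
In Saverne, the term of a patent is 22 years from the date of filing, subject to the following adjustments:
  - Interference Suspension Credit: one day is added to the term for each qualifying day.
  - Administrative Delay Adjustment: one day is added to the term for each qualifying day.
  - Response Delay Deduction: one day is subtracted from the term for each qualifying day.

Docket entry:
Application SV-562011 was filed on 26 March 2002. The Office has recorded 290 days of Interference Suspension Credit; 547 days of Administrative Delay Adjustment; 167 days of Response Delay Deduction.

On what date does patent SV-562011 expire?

Base term: filing date + 22 years → 26 March 2024.
Interference Suspension Credit: +290 days → 10 January 2025.
Administrative Delay Adjustment: +547 days → 11 July 2026.
Response Delay Deduction: −167 days → 25 January 2026.

January 25, 2026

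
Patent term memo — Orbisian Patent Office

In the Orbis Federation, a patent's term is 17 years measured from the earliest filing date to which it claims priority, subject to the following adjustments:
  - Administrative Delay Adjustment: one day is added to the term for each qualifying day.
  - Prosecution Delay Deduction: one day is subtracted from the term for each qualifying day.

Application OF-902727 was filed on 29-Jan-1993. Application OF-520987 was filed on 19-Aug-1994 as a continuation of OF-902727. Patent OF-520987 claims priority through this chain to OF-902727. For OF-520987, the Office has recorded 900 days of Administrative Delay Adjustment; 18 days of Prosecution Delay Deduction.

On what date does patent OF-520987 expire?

Earliest priority filing: 29 January 1993.
Base term: 29 January 1993 + 17 years → 29 January 2010.
Administrative Delay Adjustment: +900 days → 17 July 2012.
Prosecution Delay Deduction: −18 days → 29 June 2012.

2012-06-29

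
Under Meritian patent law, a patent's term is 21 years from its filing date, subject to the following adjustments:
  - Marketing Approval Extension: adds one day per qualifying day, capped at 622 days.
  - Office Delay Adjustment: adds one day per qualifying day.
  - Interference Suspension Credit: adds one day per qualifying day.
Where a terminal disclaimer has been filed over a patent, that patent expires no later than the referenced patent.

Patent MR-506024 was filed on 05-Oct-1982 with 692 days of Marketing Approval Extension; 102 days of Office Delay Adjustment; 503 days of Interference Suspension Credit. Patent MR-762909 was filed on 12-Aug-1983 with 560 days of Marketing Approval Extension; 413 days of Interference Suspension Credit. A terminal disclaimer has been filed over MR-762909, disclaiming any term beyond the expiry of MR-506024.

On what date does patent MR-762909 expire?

2007-02-13

Natural term of MR-762909:
  Base: filing + 21 years → 12 August 2004.
  Marketing Approval Extension: 560 days (within the 622-day cap) → +560 days → 23 February 2006.
  Interference Suspension Credit: +413 days → 12 April 2007.
Expiry of referenced patent MR-506024:
  Base: filing + 21 years → 5 October 2003.
  Marketing Approval Extension: 692 days claimed exceeds the 622-day cap, so +622 days → 18 June 2005.
  Office Delay Adjustment: +102 days → 28 September 2005.
  Interference Suspension Credit: +503 days → 13 February 2007.
Terminal disclaimer: MR-762909 expires on the earlier of 12 April 2007 and 13 February 2007.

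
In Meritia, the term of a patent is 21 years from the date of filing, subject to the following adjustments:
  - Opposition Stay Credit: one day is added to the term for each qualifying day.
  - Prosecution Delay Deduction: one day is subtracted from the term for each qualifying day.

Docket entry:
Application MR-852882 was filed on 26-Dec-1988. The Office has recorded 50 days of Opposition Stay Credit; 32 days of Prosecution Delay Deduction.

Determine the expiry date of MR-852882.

Base term: filing date + 21 years → 26 December 2009.
Opposition Stay Credit: +50 days → 14 February 2010.
Prosecution Delay Deduction: −32 days → 13 January 2010.

January 13, 2010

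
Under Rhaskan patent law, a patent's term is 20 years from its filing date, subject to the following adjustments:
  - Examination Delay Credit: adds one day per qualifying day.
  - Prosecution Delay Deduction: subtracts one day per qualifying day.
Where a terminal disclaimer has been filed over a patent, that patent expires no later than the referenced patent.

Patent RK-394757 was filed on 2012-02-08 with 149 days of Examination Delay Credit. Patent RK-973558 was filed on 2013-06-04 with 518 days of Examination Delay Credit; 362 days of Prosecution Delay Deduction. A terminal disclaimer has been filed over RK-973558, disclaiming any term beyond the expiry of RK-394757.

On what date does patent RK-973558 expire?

2032-07-06

Natural term of RK-973558:
  Base: filing + 20 years → 4 June 2033.
  Examination Delay Credit: +518 days → 4 November 2034.
  Prosecution Delay Deduction: −362 days → 7 November 2033.
Expiry of referenced patent RK-394757:
  Base: filing + 20 years → 8 February 2032.
  Examination Delay Credit: +149 days → 6 July 2032.
Terminal disclaimer: RK-973558 expires on the earlier of 7 November 2033 and 6 July 2032.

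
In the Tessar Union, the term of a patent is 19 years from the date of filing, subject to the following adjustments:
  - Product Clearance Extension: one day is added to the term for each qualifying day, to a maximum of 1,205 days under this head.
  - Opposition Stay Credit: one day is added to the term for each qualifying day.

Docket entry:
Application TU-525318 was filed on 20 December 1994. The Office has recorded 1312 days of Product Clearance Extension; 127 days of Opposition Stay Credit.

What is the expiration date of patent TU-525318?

August 13, 2017

Base term: filing date + 19 years → 20 December 2013.
Product Clearance Extension: 1312 days claimed exceeds the 1205-day cap, so +1205 days → 8 April 2017.
Opposition Stay Credit: +127 days → 13 August 2017.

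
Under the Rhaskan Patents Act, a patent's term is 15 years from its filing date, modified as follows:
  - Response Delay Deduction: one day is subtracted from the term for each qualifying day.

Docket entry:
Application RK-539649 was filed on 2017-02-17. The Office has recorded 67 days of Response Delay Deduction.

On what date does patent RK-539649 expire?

Base term: filing date + 15 years → 17 February 2032.
Response Delay Deduction: −67 days → 12 December 2031.

2031-12-12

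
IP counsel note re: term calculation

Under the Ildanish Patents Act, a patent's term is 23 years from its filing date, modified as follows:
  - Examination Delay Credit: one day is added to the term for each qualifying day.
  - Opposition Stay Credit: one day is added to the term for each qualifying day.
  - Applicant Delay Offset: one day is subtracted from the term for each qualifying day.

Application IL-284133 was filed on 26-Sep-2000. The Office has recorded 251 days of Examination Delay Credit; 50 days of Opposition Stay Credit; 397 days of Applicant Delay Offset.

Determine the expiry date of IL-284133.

2023-06-22

Base term: filing date + 23 years → 26 September 2023.
Examination Delay Credit: +251 days → 3 June 2024.
Opposition Stay Credit: +50 days → 23 July 2024.
Applicant Delay Offset: −397 days → 22 June 2023.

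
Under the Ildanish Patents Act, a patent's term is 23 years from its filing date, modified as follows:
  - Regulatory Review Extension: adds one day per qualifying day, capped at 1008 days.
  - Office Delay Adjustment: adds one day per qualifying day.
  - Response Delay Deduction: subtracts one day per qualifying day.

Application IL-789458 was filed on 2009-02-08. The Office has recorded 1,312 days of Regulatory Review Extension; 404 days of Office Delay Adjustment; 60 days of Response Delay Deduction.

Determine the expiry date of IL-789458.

October 22, 2035

Base term: filing date + 23 years → 8 February 2032.
Regulatory Review Extension: 1312 days claimed exceeds the 1008-day cap, so +1008 days → 12 November 2034.
Office Delay Adjustment: +404 days → 21 December 2035.
Response Delay Deduction: −60 days → 22 October 2035.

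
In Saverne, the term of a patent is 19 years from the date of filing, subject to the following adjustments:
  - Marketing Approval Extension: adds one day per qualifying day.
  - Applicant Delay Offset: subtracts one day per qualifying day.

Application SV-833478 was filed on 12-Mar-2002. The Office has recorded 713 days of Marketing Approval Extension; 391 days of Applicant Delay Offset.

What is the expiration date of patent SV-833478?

Base term: filing date + 19 years → 12 March 2021.
Marketing Approval Extension: +713 days → 23 February 2023.
Applicant Delay Offset: −391 days → 28 January 2022.

2022-01-28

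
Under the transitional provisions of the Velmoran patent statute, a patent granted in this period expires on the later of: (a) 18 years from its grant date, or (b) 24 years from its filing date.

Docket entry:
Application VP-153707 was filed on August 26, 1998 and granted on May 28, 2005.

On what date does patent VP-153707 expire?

(a) grant + 18 years → 28 May 2023.
(b) filing + 24 years → 26 August 2022.
Later of the two: 28 May 2023.

May 28, 2023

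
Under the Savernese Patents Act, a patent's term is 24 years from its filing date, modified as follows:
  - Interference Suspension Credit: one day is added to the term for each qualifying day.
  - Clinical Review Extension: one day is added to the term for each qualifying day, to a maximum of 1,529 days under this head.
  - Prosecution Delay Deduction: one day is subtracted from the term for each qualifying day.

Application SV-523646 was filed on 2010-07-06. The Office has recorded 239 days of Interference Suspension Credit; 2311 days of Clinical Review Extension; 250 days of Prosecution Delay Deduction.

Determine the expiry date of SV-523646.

Base term: filing date + 24 years → 6 July 2034.
Interference Suspension Credit: +239 days → 2 March 2035.
Clinical Review Extension: 2311 days claimed exceeds the 1529-day cap, so +1529 days → 9 May 2039.
Prosecution Delay Deduction: −250 days → 1 September 2038.

September 1, 2038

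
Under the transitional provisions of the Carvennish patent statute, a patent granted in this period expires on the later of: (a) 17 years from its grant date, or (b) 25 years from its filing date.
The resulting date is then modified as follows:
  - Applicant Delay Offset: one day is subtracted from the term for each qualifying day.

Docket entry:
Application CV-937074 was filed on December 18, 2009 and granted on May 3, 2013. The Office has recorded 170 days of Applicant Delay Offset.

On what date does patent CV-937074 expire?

(a) grant + 17 years → 3 May 2030.
(b) filing + 25 years → 18 December 2034.
Later of the two: 18 December 2034.
Applicant Delay Offset: −170 days → 1 July 2034.

July 1, 2034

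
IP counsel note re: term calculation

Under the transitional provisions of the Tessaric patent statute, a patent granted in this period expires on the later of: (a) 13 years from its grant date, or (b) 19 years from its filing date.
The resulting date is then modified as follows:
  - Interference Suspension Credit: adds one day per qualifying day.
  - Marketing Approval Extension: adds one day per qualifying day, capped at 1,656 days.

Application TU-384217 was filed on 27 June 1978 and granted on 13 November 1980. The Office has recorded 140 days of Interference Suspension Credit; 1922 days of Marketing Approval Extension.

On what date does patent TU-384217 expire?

(a) grant + 13 years → 13 November 1993.
(b) filing + 19 years → 27 June 1997.
Later of the two: 27 June 1997.
Interference Suspension Credit: +140 days → 14 November 1997.
Marketing Approval Extension: 1922 days claimed exceeds the 1656-day cap, so +1656 days → 28 May 2002.

May 28, 2002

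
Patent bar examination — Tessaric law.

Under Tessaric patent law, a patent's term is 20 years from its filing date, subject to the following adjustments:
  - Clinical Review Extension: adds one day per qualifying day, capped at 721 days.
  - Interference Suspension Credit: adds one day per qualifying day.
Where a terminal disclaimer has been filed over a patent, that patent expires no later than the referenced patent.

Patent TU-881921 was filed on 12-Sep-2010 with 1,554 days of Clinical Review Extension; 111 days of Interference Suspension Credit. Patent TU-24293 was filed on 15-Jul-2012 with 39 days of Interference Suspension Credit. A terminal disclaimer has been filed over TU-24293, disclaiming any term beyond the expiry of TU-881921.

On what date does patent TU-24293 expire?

Natural term of TU-24293:
  Base: filing + 20 years → 15 July 2032.
  Interference Suspension Credit: +39 days → 23 August 2032.
Expiry of referenced patent TU-881921:
  Base: filing + 20 years → 12 September 2030.
  Clinical Review Extension: 1554 days claimed exceeds the 721-day cap, so +721 days → 2 September 2032.
  Interference Suspension Credit: +111 days → 22 December 2032.
Terminal disclaimer: TU-24293 expires on the earlier of 23 August 2032 and 22 December 2032.

August 23, 2032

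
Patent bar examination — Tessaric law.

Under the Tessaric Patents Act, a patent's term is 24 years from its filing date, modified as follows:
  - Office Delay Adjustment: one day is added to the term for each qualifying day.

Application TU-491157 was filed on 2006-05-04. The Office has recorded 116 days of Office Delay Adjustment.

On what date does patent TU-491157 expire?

2030-08-28

Base term: filing date + 24 years → 4 May 2030.
Office Delay Adjustment: +116 days → 28 August 2030.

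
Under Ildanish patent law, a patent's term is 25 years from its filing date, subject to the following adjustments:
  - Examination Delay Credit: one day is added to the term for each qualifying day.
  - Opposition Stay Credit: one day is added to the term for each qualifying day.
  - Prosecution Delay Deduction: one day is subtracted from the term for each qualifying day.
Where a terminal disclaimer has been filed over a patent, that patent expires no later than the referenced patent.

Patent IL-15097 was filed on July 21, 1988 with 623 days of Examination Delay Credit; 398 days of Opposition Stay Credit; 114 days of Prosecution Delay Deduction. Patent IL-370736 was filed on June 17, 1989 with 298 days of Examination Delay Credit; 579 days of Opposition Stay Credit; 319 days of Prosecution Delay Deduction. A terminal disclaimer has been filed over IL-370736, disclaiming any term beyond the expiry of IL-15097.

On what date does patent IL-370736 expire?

Natural term of IL-370736:
  Base: filing + 25 years → 17 June 2014.
  Examination Delay Credit: +298 days → 11 April 2015.
  Opposition Stay Credit: +579 days → 10 November 2016.
  Prosecution Delay Deduction: −319 days → 27 December 2015.
Expiry of referenced patent IL-15097:
  Base: filing + 25 years → 21 July 2013.
  Examination Delay Credit: +623 days → 5 April 2015.
  Opposition Stay Credit: +398 days → 7 May 2016.
  Prosecution Delay Deduction: −114 days → 14 January 2016.
Terminal disclaimer: IL-370736 expires on the earlier of 27 December 2015 and 14 January 2016.

December 27, 2015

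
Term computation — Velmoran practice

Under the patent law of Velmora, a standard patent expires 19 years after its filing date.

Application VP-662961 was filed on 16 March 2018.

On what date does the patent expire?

March 16, 2037

Filing date + 19 years → 16 March 2037.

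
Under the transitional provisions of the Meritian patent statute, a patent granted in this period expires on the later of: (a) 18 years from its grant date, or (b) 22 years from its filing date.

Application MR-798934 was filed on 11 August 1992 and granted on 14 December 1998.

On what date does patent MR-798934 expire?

(a) grant + 18 years → 14 December 2016.
(b) filing + 22 years → 11 August 2014.
Later of the two: 14 December 2016.

December 14, 2016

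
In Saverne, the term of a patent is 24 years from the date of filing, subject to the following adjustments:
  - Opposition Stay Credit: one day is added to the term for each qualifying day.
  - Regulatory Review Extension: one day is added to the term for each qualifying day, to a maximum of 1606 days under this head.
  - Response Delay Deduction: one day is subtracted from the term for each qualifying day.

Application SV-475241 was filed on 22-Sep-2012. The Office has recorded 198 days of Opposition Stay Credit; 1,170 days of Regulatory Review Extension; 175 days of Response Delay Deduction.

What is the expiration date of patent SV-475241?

December 29, 2039

Base term: filing date + 24 years → 22 September 2036.
Opposition Stay Credit: +198 days → 8 April 2037.
Regulatory Review Extension: 1170 days (within the 1606-day cap) → +1170 days → 21 June 2040.
Response Delay Deduction: −175 days → 29 December 2039.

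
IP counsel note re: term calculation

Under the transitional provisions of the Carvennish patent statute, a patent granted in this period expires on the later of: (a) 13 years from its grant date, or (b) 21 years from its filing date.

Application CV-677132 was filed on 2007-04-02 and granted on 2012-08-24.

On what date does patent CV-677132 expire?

(a) grant + 13 years → 24 August 2025.
(b) filing + 21 years → 2 April 2028.
Later of the two: 2 April 2028.

2028-04-02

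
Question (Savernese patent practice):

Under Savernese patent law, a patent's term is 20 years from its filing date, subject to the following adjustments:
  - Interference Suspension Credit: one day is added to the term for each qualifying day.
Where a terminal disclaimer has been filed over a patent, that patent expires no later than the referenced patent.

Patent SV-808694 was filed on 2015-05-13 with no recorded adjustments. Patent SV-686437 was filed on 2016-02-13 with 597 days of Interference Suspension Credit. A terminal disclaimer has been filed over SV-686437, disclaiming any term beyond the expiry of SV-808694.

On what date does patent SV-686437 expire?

May 13, 2035

Natural term of SV-686437:
  Base: filing + 20 years → 13 February 2036.
  Interference Suspension Credit: +597 days → 2 October 2037.
Expiry of referenced patent SV-808694:
  Base: filing + 20 years → 13 May 2035.
Terminal disclaimer: SV-686437 expires on the earlier of 2 October 2037 and 13 May 2035.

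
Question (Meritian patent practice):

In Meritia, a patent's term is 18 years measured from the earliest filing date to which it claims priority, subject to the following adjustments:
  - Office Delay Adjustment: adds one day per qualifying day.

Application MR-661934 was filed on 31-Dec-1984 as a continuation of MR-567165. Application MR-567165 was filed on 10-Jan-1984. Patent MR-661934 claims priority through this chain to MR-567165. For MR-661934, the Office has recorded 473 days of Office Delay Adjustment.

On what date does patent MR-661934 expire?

April 28, 2003

Earliest priority filing: 10 January 1984.
Base term: 10 January 1984 + 18 years → 10 January 2002.
Office Delay Adjustment: +473 days → 28 April 2003.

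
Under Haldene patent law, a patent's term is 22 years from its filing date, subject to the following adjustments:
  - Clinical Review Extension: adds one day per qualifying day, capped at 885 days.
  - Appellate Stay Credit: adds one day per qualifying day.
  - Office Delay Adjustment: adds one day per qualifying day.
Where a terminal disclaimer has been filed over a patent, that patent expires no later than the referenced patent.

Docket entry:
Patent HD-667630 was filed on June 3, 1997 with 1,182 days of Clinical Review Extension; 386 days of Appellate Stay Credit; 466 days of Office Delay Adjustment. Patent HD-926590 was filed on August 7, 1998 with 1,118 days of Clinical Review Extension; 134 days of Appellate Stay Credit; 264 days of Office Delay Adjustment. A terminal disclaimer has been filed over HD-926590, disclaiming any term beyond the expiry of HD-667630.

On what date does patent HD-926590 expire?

February 11, 2024

Natural term of HD-926590:
  Base: filing + 22 years → 7 August 2020.
  Clinical Review Extension: 1118 days claimed exceeds the 885-day cap, so +885 days → 9 January 2023.
  Appellate Stay Credit: +134 days → 23 May 2023.
  Office Delay Adjustment: +264 days → 11 February 2024.
Expiry of referenced patent HD-667630:
  Base: filing + 22 years → 3 June 2019.
  Clinical Review Extension: 1182 days claimed exceeds the 885-day cap, so +885 days → 4 November 2021.
  Appellate Stay Credit: +386 days → 25 November 2022.
  Office Delay Adjustment: +466 days → 5 March 2024.
Terminal disclaimer: HD-926590 expires on the earlier of 11 February 2024 and 5 March 2024.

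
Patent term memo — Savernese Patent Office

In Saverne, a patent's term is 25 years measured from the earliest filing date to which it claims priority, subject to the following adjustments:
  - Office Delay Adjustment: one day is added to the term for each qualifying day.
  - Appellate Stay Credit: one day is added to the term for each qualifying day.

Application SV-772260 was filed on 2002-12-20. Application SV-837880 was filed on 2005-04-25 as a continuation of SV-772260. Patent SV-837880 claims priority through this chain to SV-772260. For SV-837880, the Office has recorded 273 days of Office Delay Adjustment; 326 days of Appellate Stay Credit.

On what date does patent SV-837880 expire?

2029-08-10

Earliest priority filing: 20 December 2002.
Base term: 20 December 2002 + 25 years → 20 December 2027.
Office Delay Adjustment: +273 days → 18 September 2028.
Appellate Stay Credit: +326 days → 10 August 2029.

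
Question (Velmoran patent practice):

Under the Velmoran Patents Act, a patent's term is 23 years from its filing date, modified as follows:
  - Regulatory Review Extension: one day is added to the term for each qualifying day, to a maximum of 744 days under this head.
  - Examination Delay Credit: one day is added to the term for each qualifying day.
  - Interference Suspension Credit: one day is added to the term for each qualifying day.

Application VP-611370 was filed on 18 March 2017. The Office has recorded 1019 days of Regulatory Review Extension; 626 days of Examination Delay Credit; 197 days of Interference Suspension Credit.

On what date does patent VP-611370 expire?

2044-07-02

Base term: filing date + 23 years → 18 March 2040.
Regulatory Review Extension: 1019 days claimed exceeds the 744-day cap, so +744 days → 1 April 2042.
Examination Delay Credit: +626 days → 18 December 2043.
Interference Suspension Credit: +197 days → 2 July 2044.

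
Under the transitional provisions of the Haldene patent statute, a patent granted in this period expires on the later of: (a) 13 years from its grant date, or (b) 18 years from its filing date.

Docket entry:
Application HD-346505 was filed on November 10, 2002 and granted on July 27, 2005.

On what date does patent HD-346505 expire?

November 10, 2020

(a) grant + 13 years → 27 July 2018.
(b) filing + 18 years → 10 November 2020.
Later of the two: 10 November 2020.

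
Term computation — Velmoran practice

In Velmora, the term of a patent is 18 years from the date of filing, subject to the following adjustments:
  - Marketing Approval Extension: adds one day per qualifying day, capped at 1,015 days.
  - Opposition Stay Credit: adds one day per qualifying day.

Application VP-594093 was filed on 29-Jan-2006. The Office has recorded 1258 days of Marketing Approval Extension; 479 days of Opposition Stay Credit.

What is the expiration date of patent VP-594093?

March 2, 2028

Base term: filing date + 18 years → 29 January 2024.
Marketing Approval Extension: 1258 days claimed exceeds the 1015-day cap, so +1015 days → 9 November 2026.
Opposition Stay Credit: +479 days → 2 March 2028.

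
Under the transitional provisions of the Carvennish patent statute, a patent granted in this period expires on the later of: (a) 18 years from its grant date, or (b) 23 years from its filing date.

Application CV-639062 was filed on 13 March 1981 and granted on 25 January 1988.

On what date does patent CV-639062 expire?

January 25, 2006

(a) grant + 18 years → 25 January 2006.
(b) filing + 23 years → 13 March 2004.
Later of the two: 25 January 2006.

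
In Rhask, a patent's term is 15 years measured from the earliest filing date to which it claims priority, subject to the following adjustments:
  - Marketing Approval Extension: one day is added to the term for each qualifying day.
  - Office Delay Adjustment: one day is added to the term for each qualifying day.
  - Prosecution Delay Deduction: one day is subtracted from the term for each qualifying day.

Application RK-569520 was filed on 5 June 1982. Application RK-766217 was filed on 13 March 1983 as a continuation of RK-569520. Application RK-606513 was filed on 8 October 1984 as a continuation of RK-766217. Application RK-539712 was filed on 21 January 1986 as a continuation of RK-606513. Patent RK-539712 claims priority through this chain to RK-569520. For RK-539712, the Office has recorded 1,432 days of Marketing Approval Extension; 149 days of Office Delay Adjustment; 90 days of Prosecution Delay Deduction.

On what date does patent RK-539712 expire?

Earliest priority filing: 5 June 1982.
Base term: 5 June 1982 + 15 years → 5 June 1997.
Marketing Approval Extension: +1432 days → 7 May 2001.
Office Delay Adjustment: +149 days → 3 October 2001.
Prosecution Delay Deduction: −90 days → 5 July 2001.

2001-07-05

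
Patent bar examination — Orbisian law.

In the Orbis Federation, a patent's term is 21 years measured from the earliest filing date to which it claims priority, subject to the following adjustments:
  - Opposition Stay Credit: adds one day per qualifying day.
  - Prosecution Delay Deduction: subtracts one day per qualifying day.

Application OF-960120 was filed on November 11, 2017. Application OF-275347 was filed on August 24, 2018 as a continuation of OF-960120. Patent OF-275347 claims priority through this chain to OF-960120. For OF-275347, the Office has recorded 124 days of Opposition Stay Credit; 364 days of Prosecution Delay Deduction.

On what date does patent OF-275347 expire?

Earliest priority filing: 11 November 2017.
Base term: 11 November 2017 + 21 years → 11 November 2038.
Opposition Stay Credit: +124 days → 15 March 2039.
Prosecution Delay Deduction: −364 days → 16 March 2038.

2038-03-16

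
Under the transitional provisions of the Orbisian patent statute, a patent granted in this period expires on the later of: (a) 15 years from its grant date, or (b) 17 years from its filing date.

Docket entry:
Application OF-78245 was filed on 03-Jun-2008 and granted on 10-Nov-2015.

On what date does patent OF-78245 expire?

2030-11-10

(a) grant + 15 years → 10 November 2030.
(b) filing + 17 years → 3 June 2025.
Later of the two: 10 November 2030.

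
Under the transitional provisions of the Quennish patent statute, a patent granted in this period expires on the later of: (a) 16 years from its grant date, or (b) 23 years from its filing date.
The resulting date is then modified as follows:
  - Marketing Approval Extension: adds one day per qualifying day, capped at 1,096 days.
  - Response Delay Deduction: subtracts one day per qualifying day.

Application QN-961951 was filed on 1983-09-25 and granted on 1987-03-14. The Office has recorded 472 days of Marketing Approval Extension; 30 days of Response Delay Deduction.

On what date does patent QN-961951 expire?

(a) grant + 16 years → 14 March 2003.
(b) filing + 23 years → 25 September 2006.
Later of the two: 25 September 2006.
Marketing Approval Extension: 472 days (within the 1096-day cap) → +472 days → 10 January 2008.
Response Delay Deduction: −30 days → 11 December 2007.

2007-12-11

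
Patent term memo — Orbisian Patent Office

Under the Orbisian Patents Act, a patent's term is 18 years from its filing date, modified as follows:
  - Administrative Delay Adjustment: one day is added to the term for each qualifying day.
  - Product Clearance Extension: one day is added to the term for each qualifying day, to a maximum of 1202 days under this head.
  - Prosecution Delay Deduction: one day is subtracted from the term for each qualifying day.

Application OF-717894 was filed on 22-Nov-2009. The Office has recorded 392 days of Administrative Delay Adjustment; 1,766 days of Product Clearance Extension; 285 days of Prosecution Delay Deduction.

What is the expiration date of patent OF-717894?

Base term: filing date + 18 years → 22 November 2027.
Administrative Delay Adjustment: +392 days → 18 December 2028.
Product Clearance Extension: 1766 days claimed exceeds the 1202-day cap, so +1202 days → 3 April 2032.
Prosecution Delay Deduction: −285 days → 23 June 2031.

June 23, 2031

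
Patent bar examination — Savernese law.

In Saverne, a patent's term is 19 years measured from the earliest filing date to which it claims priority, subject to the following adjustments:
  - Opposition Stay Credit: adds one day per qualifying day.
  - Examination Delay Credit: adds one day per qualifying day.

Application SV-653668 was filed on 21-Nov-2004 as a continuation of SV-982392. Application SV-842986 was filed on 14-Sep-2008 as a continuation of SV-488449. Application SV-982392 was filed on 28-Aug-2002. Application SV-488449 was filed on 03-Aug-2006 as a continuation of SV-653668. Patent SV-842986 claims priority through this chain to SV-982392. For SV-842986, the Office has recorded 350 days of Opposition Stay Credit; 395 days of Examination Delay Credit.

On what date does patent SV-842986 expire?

Earliest priority filing: 28 August 2002.
Base term: 28 August 2002 + 19 years → 28 August 2021.
Opposition Stay Credit: +350 days → 13 August 2022.
Examination Delay Credit: +395 days → 12 September 2023.

September 12, 2023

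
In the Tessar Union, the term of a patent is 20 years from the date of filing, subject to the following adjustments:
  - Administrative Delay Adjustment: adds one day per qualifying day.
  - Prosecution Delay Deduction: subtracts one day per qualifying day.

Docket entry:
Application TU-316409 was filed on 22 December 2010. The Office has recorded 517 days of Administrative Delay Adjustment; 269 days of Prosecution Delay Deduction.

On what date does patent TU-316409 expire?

Base term: filing date + 20 years → 22 December 2030.
Administrative Delay Adjustment: +517 days → 22 May 2032.
Prosecution Delay Deduction: −269 days → 27 August 2031.

2031-08-27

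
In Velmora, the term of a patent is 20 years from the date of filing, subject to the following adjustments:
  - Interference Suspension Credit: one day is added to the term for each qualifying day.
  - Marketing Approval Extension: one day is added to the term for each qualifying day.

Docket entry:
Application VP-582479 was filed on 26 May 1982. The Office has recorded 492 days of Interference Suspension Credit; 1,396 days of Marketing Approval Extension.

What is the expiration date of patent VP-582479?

2007-07-27

Base term: filing date + 20 years → 26 May 2002.
Interference Suspension Credit: +492 days → 30 September 2003.
Marketing Approval Extension: +1396 days → 27 July 2007.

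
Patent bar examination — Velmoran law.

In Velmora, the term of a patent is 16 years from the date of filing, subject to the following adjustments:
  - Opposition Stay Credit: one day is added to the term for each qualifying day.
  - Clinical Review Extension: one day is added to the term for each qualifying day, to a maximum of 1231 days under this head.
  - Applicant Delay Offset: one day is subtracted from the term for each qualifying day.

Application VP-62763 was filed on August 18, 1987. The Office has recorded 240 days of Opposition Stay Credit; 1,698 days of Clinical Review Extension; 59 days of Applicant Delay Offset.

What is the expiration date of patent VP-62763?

Base term: filing date + 16 years → 18 August 2003.
Opposition Stay Credit: +240 days → 14 April 2004.
Clinical Review Extension: 1698 days claimed exceeds the 1231-day cap, so +1231 days → 28 August 2007.
Applicant Delay Offset: −59 days → 30 June 2007.

2007-06-30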